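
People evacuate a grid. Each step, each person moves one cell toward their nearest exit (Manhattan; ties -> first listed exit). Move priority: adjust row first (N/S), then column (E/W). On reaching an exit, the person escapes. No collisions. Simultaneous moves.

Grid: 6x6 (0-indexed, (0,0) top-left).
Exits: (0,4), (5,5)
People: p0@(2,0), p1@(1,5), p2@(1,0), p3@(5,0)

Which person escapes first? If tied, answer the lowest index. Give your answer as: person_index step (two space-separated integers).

Answer: 1 2

Derivation:
Step 1: p0:(2,0)->(1,0) | p1:(1,5)->(0,5) | p2:(1,0)->(0,0) | p3:(5,0)->(5,1)
Step 2: p0:(1,0)->(0,0) | p1:(0,5)->(0,4)->EXIT | p2:(0,0)->(0,1) | p3:(5,1)->(5,2)
Step 3: p0:(0,0)->(0,1) | p1:escaped | p2:(0,1)->(0,2) | p3:(5,2)->(5,3)
Step 4: p0:(0,1)->(0,2) | p1:escaped | p2:(0,2)->(0,3) | p3:(5,3)->(5,4)
Step 5: p0:(0,2)->(0,3) | p1:escaped | p2:(0,3)->(0,4)->EXIT | p3:(5,4)->(5,5)->EXIT
Step 6: p0:(0,3)->(0,4)->EXIT | p1:escaped | p2:escaped | p3:escaped
Exit steps: [6, 2, 5, 5]
First to escape: p1 at step 2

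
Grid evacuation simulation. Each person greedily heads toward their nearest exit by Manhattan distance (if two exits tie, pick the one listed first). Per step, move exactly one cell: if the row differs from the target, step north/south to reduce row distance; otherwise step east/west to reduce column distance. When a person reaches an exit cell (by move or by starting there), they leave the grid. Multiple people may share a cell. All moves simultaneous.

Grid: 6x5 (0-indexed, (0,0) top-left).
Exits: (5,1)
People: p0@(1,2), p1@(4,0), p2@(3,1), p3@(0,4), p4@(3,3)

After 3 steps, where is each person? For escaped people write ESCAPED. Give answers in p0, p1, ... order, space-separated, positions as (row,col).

Step 1: p0:(1,2)->(2,2) | p1:(4,0)->(5,0) | p2:(3,1)->(4,1) | p3:(0,4)->(1,4) | p4:(3,3)->(4,3)
Step 2: p0:(2,2)->(3,2) | p1:(5,0)->(5,1)->EXIT | p2:(4,1)->(5,1)->EXIT | p3:(1,4)->(2,4) | p4:(4,3)->(5,3)
Step 3: p0:(3,2)->(4,2) | p1:escaped | p2:escaped | p3:(2,4)->(3,4) | p4:(5,3)->(5,2)

(4,2) ESCAPED ESCAPED (3,4) (5,2)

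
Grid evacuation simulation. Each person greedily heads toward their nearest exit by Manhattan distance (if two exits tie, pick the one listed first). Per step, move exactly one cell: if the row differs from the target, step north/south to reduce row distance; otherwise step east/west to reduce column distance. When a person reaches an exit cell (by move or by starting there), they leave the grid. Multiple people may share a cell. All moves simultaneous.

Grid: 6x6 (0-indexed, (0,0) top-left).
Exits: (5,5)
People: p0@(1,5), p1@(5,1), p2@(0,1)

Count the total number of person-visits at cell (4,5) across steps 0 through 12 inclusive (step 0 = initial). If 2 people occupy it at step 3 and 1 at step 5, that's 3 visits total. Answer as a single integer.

Answer: 1

Derivation:
Step 0: p0@(1,5) p1@(5,1) p2@(0,1) -> at (4,5): 0 [-], cum=0
Step 1: p0@(2,5) p1@(5,2) p2@(1,1) -> at (4,5): 0 [-], cum=0
Step 2: p0@(3,5) p1@(5,3) p2@(2,1) -> at (4,5): 0 [-], cum=0
Step 3: p0@(4,5) p1@(5,4) p2@(3,1) -> at (4,5): 1 [p0], cum=1
Step 4: p0@ESC p1@ESC p2@(4,1) -> at (4,5): 0 [-], cum=1
Step 5: p0@ESC p1@ESC p2@(5,1) -> at (4,5): 0 [-], cum=1
Step 6: p0@ESC p1@ESC p2@(5,2) -> at (4,5): 0 [-], cum=1
Step 7: p0@ESC p1@ESC p2@(5,3) -> at (4,5): 0 [-], cum=1
Step 8: p0@ESC p1@ESC p2@(5,4) -> at (4,5): 0 [-], cum=1
Step 9: p0@ESC p1@ESC p2@ESC -> at (4,5): 0 [-], cum=1
Total visits = 1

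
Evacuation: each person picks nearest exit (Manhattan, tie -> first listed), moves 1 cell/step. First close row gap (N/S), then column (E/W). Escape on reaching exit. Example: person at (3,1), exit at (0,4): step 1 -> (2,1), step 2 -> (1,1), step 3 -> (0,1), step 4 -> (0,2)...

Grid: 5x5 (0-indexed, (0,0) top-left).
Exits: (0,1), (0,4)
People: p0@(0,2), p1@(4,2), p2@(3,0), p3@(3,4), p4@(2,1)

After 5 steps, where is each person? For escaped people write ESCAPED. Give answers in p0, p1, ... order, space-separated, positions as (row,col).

Step 1: p0:(0,2)->(0,1)->EXIT | p1:(4,2)->(3,2) | p2:(3,0)->(2,0) | p3:(3,4)->(2,4) | p4:(2,1)->(1,1)
Step 2: p0:escaped | p1:(3,2)->(2,2) | p2:(2,0)->(1,0) | p3:(2,4)->(1,4) | p4:(1,1)->(0,1)->EXIT
Step 3: p0:escaped | p1:(2,2)->(1,2) | p2:(1,0)->(0,0) | p3:(1,4)->(0,4)->EXIT | p4:escaped
Step 4: p0:escaped | p1:(1,2)->(0,2) | p2:(0,0)->(0,1)->EXIT | p3:escaped | p4:escaped
Step 5: p0:escaped | p1:(0,2)->(0,1)->EXIT | p2:escaped | p3:escaped | p4:escaped

ESCAPED ESCAPED ESCAPED ESCAPED ESCAPED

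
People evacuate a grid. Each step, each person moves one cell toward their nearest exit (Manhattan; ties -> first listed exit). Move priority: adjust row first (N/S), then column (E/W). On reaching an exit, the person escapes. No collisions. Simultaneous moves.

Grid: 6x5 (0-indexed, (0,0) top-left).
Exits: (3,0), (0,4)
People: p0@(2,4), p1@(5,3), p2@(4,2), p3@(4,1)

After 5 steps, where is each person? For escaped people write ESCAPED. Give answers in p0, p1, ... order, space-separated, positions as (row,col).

Step 1: p0:(2,4)->(1,4) | p1:(5,3)->(4,3) | p2:(4,2)->(3,2) | p3:(4,1)->(3,1)
Step 2: p0:(1,4)->(0,4)->EXIT | p1:(4,3)->(3,3) | p2:(3,2)->(3,1) | p3:(3,1)->(3,0)->EXIT
Step 3: p0:escaped | p1:(3,3)->(3,2) | p2:(3,1)->(3,0)->EXIT | p3:escaped
Step 4: p0:escaped | p1:(3,2)->(3,1) | p2:escaped | p3:escaped
Step 5: p0:escaped | p1:(3,1)->(3,0)->EXIT | p2:escaped | p3:escaped

ESCAPED ESCAPED ESCAPED ESCAPED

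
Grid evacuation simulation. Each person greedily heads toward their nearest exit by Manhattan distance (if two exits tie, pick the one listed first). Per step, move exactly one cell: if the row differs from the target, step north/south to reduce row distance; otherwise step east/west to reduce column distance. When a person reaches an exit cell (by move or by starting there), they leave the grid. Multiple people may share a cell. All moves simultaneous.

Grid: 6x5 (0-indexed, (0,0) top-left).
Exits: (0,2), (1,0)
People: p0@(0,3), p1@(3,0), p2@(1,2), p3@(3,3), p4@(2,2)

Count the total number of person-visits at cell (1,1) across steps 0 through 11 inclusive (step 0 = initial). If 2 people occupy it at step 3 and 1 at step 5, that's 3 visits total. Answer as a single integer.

Step 0: p0@(0,3) p1@(3,0) p2@(1,2) p3@(3,3) p4@(2,2) -> at (1,1): 0 [-], cum=0
Step 1: p0@ESC p1@(2,0) p2@ESC p3@(2,3) p4@(1,2) -> at (1,1): 0 [-], cum=0
Step 2: p0@ESC p1@ESC p2@ESC p3@(1,3) p4@ESC -> at (1,1): 0 [-], cum=0
Step 3: p0@ESC p1@ESC p2@ESC p3@(0,3) p4@ESC -> at (1,1): 0 [-], cum=0
Step 4: p0@ESC p1@ESC p2@ESC p3@ESC p4@ESC -> at (1,1): 0 [-], cum=0
Total visits = 0

Answer: 0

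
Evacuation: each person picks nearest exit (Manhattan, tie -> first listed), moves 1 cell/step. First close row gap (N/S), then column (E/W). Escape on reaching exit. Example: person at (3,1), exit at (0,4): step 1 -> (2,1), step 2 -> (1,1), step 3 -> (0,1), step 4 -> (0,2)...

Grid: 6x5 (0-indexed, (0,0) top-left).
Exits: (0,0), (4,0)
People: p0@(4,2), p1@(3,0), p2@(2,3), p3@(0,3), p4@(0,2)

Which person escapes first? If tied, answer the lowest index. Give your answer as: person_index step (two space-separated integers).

Step 1: p0:(4,2)->(4,1) | p1:(3,0)->(4,0)->EXIT | p2:(2,3)->(1,3) | p3:(0,3)->(0,2) | p4:(0,2)->(0,1)
Step 2: p0:(4,1)->(4,0)->EXIT | p1:escaped | p2:(1,3)->(0,3) | p3:(0,2)->(0,1) | p4:(0,1)->(0,0)->EXIT
Step 3: p0:escaped | p1:escaped | p2:(0,3)->(0,2) | p3:(0,1)->(0,0)->EXIT | p4:escaped
Step 4: p0:escaped | p1:escaped | p2:(0,2)->(0,1) | p3:escaped | p4:escaped
Step 5: p0:escaped | p1:escaped | p2:(0,1)->(0,0)->EXIT | p3:escaped | p4:escaped
Exit steps: [2, 1, 5, 3, 2]
First to escape: p1 at step 1

Answer: 1 1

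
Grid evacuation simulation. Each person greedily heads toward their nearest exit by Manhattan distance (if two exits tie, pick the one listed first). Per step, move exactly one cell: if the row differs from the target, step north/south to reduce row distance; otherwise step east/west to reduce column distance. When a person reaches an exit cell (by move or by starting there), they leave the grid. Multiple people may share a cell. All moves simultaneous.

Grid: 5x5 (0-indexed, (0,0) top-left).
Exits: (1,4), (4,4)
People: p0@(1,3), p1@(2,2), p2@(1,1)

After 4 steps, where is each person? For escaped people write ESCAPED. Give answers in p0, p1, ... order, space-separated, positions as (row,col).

Step 1: p0:(1,3)->(1,4)->EXIT | p1:(2,2)->(1,2) | p2:(1,1)->(1,2)
Step 2: p0:escaped | p1:(1,2)->(1,3) | p2:(1,2)->(1,3)
Step 3: p0:escaped | p1:(1,3)->(1,4)->EXIT | p2:(1,3)->(1,4)->EXIT

ESCAPED ESCAPED ESCAPED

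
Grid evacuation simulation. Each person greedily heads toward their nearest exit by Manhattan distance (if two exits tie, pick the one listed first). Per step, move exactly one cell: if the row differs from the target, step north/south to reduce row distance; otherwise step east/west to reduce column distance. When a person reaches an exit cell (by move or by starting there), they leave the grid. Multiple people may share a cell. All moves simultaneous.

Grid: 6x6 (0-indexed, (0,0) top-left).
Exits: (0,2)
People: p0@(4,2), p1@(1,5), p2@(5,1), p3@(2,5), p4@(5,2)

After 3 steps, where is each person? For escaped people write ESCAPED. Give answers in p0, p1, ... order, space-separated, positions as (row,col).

Step 1: p0:(4,2)->(3,2) | p1:(1,5)->(0,5) | p2:(5,1)->(4,1) | p3:(2,5)->(1,5) | p4:(5,2)->(4,2)
Step 2: p0:(3,2)->(2,2) | p1:(0,5)->(0,4) | p2:(4,1)->(3,1) | p3:(1,5)->(0,5) | p4:(4,2)->(3,2)
Step 3: p0:(2,2)->(1,2) | p1:(0,4)->(0,3) | p2:(3,1)->(2,1) | p3:(0,5)->(0,4) | p4:(3,2)->(2,2)

(1,2) (0,3) (2,1) (0,4) (2,2)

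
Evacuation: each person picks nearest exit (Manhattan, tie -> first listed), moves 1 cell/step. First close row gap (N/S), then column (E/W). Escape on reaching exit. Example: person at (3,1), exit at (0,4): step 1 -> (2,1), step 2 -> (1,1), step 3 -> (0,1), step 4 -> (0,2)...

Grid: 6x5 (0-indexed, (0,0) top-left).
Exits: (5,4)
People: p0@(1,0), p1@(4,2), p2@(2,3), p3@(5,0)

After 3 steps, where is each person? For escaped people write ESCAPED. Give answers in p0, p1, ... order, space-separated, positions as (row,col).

Step 1: p0:(1,0)->(2,0) | p1:(4,2)->(5,2) | p2:(2,3)->(3,3) | p3:(5,0)->(5,1)
Step 2: p0:(2,0)->(3,0) | p1:(5,2)->(5,3) | p2:(3,3)->(4,3) | p3:(5,1)->(5,2)
Step 3: p0:(3,0)->(4,0) | p1:(5,3)->(5,4)->EXIT | p2:(4,3)->(5,3) | p3:(5,2)->(5,3)

(4,0) ESCAPED (5,3) (5,3)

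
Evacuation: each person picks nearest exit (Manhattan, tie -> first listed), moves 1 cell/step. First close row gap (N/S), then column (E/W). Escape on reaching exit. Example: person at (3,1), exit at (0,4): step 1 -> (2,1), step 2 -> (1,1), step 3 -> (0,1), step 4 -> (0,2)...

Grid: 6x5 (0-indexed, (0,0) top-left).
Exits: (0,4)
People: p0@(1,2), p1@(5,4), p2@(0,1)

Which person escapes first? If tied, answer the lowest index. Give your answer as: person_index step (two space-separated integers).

Step 1: p0:(1,2)->(0,2) | p1:(5,4)->(4,4) | p2:(0,1)->(0,2)
Step 2: p0:(0,2)->(0,3) | p1:(4,4)->(3,4) | p2:(0,2)->(0,3)
Step 3: p0:(0,3)->(0,4)->EXIT | p1:(3,4)->(2,4) | p2:(0,3)->(0,4)->EXIT
Step 4: p0:escaped | p1:(2,4)->(1,4) | p2:escaped
Step 5: p0:escaped | p1:(1,4)->(0,4)->EXIT | p2:escaped
Exit steps: [3, 5, 3]
First to escape: p0 at step 3

Answer: 0 3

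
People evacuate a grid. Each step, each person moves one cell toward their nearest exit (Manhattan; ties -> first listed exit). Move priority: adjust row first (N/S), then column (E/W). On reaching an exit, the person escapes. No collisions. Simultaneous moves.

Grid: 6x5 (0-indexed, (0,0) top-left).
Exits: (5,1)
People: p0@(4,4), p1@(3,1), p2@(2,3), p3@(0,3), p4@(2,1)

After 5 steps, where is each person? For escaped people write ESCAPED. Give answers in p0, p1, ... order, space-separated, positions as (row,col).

Step 1: p0:(4,4)->(5,4) | p1:(3,1)->(4,1) | p2:(2,3)->(3,3) | p3:(0,3)->(1,3) | p4:(2,1)->(3,1)
Step 2: p0:(5,4)->(5,3) | p1:(4,1)->(5,1)->EXIT | p2:(3,3)->(4,3) | p3:(1,3)->(2,3) | p4:(3,1)->(4,1)
Step 3: p0:(5,3)->(5,2) | p1:escaped | p2:(4,3)->(5,3) | p3:(2,3)->(3,3) | p4:(4,1)->(5,1)->EXIT
Step 4: p0:(5,2)->(5,1)->EXIT | p1:escaped | p2:(5,3)->(5,2) | p3:(3,3)->(4,3) | p4:escaped
Step 5: p0:escaped | p1:escaped | p2:(5,2)->(5,1)->EXIT | p3:(4,3)->(5,3) | p4:escaped

ESCAPED ESCAPED ESCAPED (5,3) ESCAPED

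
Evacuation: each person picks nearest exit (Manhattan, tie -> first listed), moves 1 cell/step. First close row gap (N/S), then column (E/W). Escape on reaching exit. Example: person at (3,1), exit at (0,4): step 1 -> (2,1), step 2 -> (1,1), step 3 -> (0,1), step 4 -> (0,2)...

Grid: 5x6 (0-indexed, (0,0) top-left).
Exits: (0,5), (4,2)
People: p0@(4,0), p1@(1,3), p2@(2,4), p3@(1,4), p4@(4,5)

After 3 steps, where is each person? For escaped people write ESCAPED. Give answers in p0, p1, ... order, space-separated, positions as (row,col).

Step 1: p0:(4,0)->(4,1) | p1:(1,3)->(0,3) | p2:(2,4)->(1,4) | p3:(1,4)->(0,4) | p4:(4,5)->(4,4)
Step 2: p0:(4,1)->(4,2)->EXIT | p1:(0,3)->(0,4) | p2:(1,4)->(0,4) | p3:(0,4)->(0,5)->EXIT | p4:(4,4)->(4,3)
Step 3: p0:escaped | p1:(0,4)->(0,5)->EXIT | p2:(0,4)->(0,5)->EXIT | p3:escaped | p4:(4,3)->(4,2)->EXIT

ESCAPED ESCAPED ESCAPED ESCAPED ESCAPED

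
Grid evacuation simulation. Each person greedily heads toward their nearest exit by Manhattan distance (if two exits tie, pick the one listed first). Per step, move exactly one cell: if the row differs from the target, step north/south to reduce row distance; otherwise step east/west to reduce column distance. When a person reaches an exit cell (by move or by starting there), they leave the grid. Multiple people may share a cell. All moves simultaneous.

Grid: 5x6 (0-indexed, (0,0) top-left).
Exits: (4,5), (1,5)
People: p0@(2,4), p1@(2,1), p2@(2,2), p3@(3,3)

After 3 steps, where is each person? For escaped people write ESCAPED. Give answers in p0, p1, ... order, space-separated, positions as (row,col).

Step 1: p0:(2,4)->(1,4) | p1:(2,1)->(1,1) | p2:(2,2)->(1,2) | p3:(3,3)->(4,3)
Step 2: p0:(1,4)->(1,5)->EXIT | p1:(1,1)->(1,2) | p2:(1,2)->(1,3) | p3:(4,3)->(4,4)
Step 3: p0:escaped | p1:(1,2)->(1,3) | p2:(1,3)->(1,4) | p3:(4,4)->(4,5)->EXIT

ESCAPED (1,3) (1,4) ESCAPED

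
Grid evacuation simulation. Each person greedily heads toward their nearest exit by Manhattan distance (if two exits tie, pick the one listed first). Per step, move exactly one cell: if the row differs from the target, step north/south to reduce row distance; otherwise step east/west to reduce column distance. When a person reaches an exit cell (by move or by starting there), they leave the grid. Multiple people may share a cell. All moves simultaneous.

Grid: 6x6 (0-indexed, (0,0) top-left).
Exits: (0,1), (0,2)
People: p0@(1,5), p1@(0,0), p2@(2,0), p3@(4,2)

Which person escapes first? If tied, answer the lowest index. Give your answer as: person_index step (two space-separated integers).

Step 1: p0:(1,5)->(0,5) | p1:(0,0)->(0,1)->EXIT | p2:(2,0)->(1,0) | p3:(4,2)->(3,2)
Step 2: p0:(0,5)->(0,4) | p1:escaped | p2:(1,0)->(0,0) | p3:(3,2)->(2,2)
Step 3: p0:(0,4)->(0,3) | p1:escaped | p2:(0,0)->(0,1)->EXIT | p3:(2,2)->(1,2)
Step 4: p0:(0,3)->(0,2)->EXIT | p1:escaped | p2:escaped | p3:(1,2)->(0,2)->EXIT
Exit steps: [4, 1, 3, 4]
First to escape: p1 at step 1

Answer: 1 1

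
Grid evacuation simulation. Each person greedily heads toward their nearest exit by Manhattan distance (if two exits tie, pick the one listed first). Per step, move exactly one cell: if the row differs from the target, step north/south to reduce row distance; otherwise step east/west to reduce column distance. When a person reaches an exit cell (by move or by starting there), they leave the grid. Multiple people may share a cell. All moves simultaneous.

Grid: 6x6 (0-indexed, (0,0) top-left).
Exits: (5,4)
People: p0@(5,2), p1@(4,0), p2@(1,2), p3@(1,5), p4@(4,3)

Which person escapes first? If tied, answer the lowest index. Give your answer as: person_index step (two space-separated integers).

Answer: 0 2

Derivation:
Step 1: p0:(5,2)->(5,3) | p1:(4,0)->(5,0) | p2:(1,2)->(2,2) | p3:(1,5)->(2,5) | p4:(4,3)->(5,3)
Step 2: p0:(5,3)->(5,4)->EXIT | p1:(5,0)->(5,1) | p2:(2,2)->(3,2) | p3:(2,5)->(3,5) | p4:(5,3)->(5,4)->EXIT
Step 3: p0:escaped | p1:(5,1)->(5,2) | p2:(3,2)->(4,2) | p3:(3,5)->(4,5) | p4:escaped
Step 4: p0:escaped | p1:(5,2)->(5,3) | p2:(4,2)->(5,2) | p3:(4,5)->(5,5) | p4:escaped
Step 5: p0:escaped | p1:(5,3)->(5,4)->EXIT | p2:(5,2)->(5,3) | p3:(5,5)->(5,4)->EXIT | p4:escaped
Step 6: p0:escaped | p1:escaped | p2:(5,3)->(5,4)->EXIT | p3:escaped | p4:escaped
Exit steps: [2, 5, 6, 5, 2]
First to escape: p0 at step 2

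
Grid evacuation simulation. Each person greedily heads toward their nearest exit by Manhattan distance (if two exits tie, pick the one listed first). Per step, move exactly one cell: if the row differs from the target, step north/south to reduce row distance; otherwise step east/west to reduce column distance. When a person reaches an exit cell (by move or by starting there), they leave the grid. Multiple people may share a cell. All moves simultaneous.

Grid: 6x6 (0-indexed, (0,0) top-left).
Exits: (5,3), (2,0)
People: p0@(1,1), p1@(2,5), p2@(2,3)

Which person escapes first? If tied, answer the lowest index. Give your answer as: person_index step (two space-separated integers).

Answer: 0 2

Derivation:
Step 1: p0:(1,1)->(2,1) | p1:(2,5)->(3,5) | p2:(2,3)->(3,3)
Step 2: p0:(2,1)->(2,0)->EXIT | p1:(3,5)->(4,5) | p2:(3,3)->(4,3)
Step 3: p0:escaped | p1:(4,5)->(5,5) | p2:(4,3)->(5,3)->EXIT
Step 4: p0:escaped | p1:(5,5)->(5,4) | p2:escaped
Step 5: p0:escaped | p1:(5,4)->(5,3)->EXIT | p2:escaped
Exit steps: [2, 5, 3]
First to escape: p0 at step 2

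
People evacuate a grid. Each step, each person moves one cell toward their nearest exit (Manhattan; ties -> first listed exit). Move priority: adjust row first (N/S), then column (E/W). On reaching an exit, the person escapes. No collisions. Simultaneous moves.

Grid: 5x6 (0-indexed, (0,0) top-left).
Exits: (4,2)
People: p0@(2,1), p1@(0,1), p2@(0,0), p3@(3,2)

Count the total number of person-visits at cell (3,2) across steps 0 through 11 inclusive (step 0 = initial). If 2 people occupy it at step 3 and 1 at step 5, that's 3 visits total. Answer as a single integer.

Answer: 1

Derivation:
Step 0: p0@(2,1) p1@(0,1) p2@(0,0) p3@(3,2) -> at (3,2): 1 [p3], cum=1
Step 1: p0@(3,1) p1@(1,1) p2@(1,0) p3@ESC -> at (3,2): 0 [-], cum=1
Step 2: p0@(4,1) p1@(2,1) p2@(2,0) p3@ESC -> at (3,2): 0 [-], cum=1
Step 3: p0@ESC p1@(3,1) p2@(3,0) p3@ESC -> at (3,2): 0 [-], cum=1
Step 4: p0@ESC p1@(4,1) p2@(4,0) p3@ESC -> at (3,2): 0 [-], cum=1
Step 5: p0@ESC p1@ESC p2@(4,1) p3@ESC -> at (3,2): 0 [-], cum=1
Step 6: p0@ESC p1@ESC p2@ESC p3@ESC -> at (3,2): 0 [-], cum=1
Total visits = 1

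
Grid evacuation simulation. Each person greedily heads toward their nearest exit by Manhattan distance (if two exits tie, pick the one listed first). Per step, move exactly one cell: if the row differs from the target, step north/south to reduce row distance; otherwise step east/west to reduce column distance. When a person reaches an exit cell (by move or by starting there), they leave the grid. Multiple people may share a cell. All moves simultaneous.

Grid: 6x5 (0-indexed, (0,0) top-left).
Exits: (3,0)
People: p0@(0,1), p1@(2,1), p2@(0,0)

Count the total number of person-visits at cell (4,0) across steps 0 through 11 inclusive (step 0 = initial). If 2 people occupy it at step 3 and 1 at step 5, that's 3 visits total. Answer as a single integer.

Step 0: p0@(0,1) p1@(2,1) p2@(0,0) -> at (4,0): 0 [-], cum=0
Step 1: p0@(1,1) p1@(3,1) p2@(1,0) -> at (4,0): 0 [-], cum=0
Step 2: p0@(2,1) p1@ESC p2@(2,0) -> at (4,0): 0 [-], cum=0
Step 3: p0@(3,1) p1@ESC p2@ESC -> at (4,0): 0 [-], cum=0
Step 4: p0@ESC p1@ESC p2@ESC -> at (4,0): 0 [-], cum=0
Total visits = 0

Answer: 0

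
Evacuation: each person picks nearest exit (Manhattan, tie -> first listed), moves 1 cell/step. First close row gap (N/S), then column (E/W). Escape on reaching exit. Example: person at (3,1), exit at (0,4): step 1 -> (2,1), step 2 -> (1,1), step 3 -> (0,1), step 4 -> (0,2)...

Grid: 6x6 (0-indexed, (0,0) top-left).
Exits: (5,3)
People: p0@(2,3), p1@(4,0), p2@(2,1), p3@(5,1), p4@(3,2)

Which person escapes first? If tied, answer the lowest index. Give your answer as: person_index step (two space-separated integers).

Answer: 3 2

Derivation:
Step 1: p0:(2,3)->(3,3) | p1:(4,0)->(5,0) | p2:(2,1)->(3,1) | p3:(5,1)->(5,2) | p4:(3,2)->(4,2)
Step 2: p0:(3,3)->(4,3) | p1:(5,0)->(5,1) | p2:(3,1)->(4,1) | p3:(5,2)->(5,3)->EXIT | p4:(4,2)->(5,2)
Step 3: p0:(4,3)->(5,3)->EXIT | p1:(5,1)->(5,2) | p2:(4,1)->(5,1) | p3:escaped | p4:(5,2)->(5,3)->EXIT
Step 4: p0:escaped | p1:(5,2)->(5,3)->EXIT | p2:(5,1)->(5,2) | p3:escaped | p4:escaped
Step 5: p0:escaped | p1:escaped | p2:(5,2)->(5,3)->EXIT | p3:escaped | p4:escaped
Exit steps: [3, 4, 5, 2, 3]
First to escape: p3 at step 2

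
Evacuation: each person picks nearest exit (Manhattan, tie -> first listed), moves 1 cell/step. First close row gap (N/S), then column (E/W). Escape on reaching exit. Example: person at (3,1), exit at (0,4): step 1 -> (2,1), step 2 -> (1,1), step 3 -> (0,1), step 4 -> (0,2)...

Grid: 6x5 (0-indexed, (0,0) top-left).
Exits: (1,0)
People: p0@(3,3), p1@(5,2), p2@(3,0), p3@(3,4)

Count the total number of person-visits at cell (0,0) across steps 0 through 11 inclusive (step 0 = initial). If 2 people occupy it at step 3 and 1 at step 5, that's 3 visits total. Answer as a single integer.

Answer: 0

Derivation:
Step 0: p0@(3,3) p1@(5,2) p2@(3,0) p3@(3,4) -> at (0,0): 0 [-], cum=0
Step 1: p0@(2,3) p1@(4,2) p2@(2,0) p3@(2,4) -> at (0,0): 0 [-], cum=0
Step 2: p0@(1,3) p1@(3,2) p2@ESC p3@(1,4) -> at (0,0): 0 [-], cum=0
Step 3: p0@(1,2) p1@(2,2) p2@ESC p3@(1,3) -> at (0,0): 0 [-], cum=0
Step 4: p0@(1,1) p1@(1,2) p2@ESC p3@(1,2) -> at (0,0): 0 [-], cum=0
Step 5: p0@ESC p1@(1,1) p2@ESC p3@(1,1) -> at (0,0): 0 [-], cum=0
Step 6: p0@ESC p1@ESC p2@ESC p3@ESC -> at (0,0): 0 [-], cum=0
Total visits = 0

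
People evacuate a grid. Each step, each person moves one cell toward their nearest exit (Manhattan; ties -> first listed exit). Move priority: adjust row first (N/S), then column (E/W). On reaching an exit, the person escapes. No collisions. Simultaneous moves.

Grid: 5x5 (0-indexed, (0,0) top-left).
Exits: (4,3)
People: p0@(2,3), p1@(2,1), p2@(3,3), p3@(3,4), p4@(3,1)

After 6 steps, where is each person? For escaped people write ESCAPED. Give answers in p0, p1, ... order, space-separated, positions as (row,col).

Step 1: p0:(2,3)->(3,3) | p1:(2,1)->(3,1) | p2:(3,3)->(4,3)->EXIT | p3:(3,4)->(4,4) | p4:(3,1)->(4,1)
Step 2: p0:(3,3)->(4,3)->EXIT | p1:(3,1)->(4,1) | p2:escaped | p3:(4,4)->(4,3)->EXIT | p4:(4,1)->(4,2)
Step 3: p0:escaped | p1:(4,1)->(4,2) | p2:escaped | p3:escaped | p4:(4,2)->(4,3)->EXIT
Step 4: p0:escaped | p1:(4,2)->(4,3)->EXIT | p2:escaped | p3:escaped | p4:escaped

ESCAPED ESCAPED ESCAPED ESCAPED ESCAPED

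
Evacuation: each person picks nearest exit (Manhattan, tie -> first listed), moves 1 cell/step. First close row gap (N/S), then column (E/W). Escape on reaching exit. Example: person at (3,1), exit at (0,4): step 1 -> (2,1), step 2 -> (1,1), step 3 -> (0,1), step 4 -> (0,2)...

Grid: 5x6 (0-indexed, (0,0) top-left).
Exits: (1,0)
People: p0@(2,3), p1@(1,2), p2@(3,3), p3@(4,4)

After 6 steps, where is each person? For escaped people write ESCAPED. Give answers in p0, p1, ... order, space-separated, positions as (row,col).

Step 1: p0:(2,3)->(1,3) | p1:(1,2)->(1,1) | p2:(3,3)->(2,3) | p3:(4,4)->(3,4)
Step 2: p0:(1,3)->(1,2) | p1:(1,1)->(1,0)->EXIT | p2:(2,3)->(1,3) | p3:(3,4)->(2,4)
Step 3: p0:(1,2)->(1,1) | p1:escaped | p2:(1,3)->(1,2) | p3:(2,4)->(1,4)
Step 4: p0:(1,1)->(1,0)->EXIT | p1:escaped | p2:(1,2)->(1,1) | p3:(1,4)->(1,3)
Step 5: p0:escaped | p1:escaped | p2:(1,1)->(1,0)->EXIT | p3:(1,3)->(1,2)
Step 6: p0:escaped | p1:escaped | p2:escaped | p3:(1,2)->(1,1)

ESCAPED ESCAPED ESCAPED (1,1)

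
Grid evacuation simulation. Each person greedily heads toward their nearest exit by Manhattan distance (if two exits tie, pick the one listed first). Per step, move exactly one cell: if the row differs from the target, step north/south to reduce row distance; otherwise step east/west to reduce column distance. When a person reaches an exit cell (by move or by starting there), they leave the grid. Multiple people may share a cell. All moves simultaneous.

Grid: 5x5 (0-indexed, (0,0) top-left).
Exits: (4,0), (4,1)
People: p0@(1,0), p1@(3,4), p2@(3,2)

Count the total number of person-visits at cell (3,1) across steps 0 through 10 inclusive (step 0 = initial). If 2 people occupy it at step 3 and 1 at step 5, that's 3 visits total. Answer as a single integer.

Answer: 0

Derivation:
Step 0: p0@(1,0) p1@(3,4) p2@(3,2) -> at (3,1): 0 [-], cum=0
Step 1: p0@(2,0) p1@(4,4) p2@(4,2) -> at (3,1): 0 [-], cum=0
Step 2: p0@(3,0) p1@(4,3) p2@ESC -> at (3,1): 0 [-], cum=0
Step 3: p0@ESC p1@(4,2) p2@ESC -> at (3,1): 0 [-], cum=0
Step 4: p0@ESC p1@ESC p2@ESC -> at (3,1): 0 [-], cum=0
Total visits = 0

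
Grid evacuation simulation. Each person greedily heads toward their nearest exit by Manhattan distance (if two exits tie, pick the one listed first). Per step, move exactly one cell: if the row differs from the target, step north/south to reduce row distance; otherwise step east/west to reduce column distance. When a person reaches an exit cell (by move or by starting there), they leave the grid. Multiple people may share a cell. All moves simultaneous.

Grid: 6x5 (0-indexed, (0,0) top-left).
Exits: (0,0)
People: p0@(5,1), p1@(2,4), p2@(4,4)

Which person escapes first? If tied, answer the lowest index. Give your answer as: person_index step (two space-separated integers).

Step 1: p0:(5,1)->(4,1) | p1:(2,4)->(1,4) | p2:(4,4)->(3,4)
Step 2: p0:(4,1)->(3,1) | p1:(1,4)->(0,4) | p2:(3,4)->(2,4)
Step 3: p0:(3,1)->(2,1) | p1:(0,4)->(0,3) | p2:(2,4)->(1,4)
Step 4: p0:(2,1)->(1,1) | p1:(0,3)->(0,2) | p2:(1,4)->(0,4)
Step 5: p0:(1,1)->(0,1) | p1:(0,2)->(0,1) | p2:(0,4)->(0,3)
Step 6: p0:(0,1)->(0,0)->EXIT | p1:(0,1)->(0,0)->EXIT | p2:(0,3)->(0,2)
Step 7: p0:escaped | p1:escaped | p2:(0,2)->(0,1)
Step 8: p0:escaped | p1:escaped | p2:(0,1)->(0,0)->EXIT
Exit steps: [6, 6, 8]
First to escape: p0 at step 6

Answer: 0 6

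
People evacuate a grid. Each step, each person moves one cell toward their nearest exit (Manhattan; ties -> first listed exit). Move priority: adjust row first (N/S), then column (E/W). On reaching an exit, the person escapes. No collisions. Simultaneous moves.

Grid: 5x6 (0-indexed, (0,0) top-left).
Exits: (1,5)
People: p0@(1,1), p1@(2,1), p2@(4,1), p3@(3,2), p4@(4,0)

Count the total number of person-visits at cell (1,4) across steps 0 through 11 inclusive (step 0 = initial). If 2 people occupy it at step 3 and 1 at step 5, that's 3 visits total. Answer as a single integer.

Answer: 5

Derivation:
Step 0: p0@(1,1) p1@(2,1) p2@(4,1) p3@(3,2) p4@(4,0) -> at (1,4): 0 [-], cum=0
Step 1: p0@(1,2) p1@(1,1) p2@(3,1) p3@(2,2) p4@(3,0) -> at (1,4): 0 [-], cum=0
Step 2: p0@(1,3) p1@(1,2) p2@(2,1) p3@(1,2) p4@(2,0) -> at (1,4): 0 [-], cum=0
Step 3: p0@(1,4) p1@(1,3) p2@(1,1) p3@(1,3) p4@(1,0) -> at (1,4): 1 [p0], cum=1
Step 4: p0@ESC p1@(1,4) p2@(1,2) p3@(1,4) p4@(1,1) -> at (1,4): 2 [p1,p3], cum=3
Step 5: p0@ESC p1@ESC p2@(1,3) p3@ESC p4@(1,2) -> at (1,4): 0 [-], cum=3
Step 6: p0@ESC p1@ESC p2@(1,4) p3@ESC p4@(1,3) -> at (1,4): 1 [p2], cum=4
Step 7: p0@ESC p1@ESC p2@ESC p3@ESC p4@(1,4) -> at (1,4): 1 [p4], cum=5
Step 8: p0@ESC p1@ESC p2@ESC p3@ESC p4@ESC -> at (1,4): 0 [-], cum=5
Total visits = 5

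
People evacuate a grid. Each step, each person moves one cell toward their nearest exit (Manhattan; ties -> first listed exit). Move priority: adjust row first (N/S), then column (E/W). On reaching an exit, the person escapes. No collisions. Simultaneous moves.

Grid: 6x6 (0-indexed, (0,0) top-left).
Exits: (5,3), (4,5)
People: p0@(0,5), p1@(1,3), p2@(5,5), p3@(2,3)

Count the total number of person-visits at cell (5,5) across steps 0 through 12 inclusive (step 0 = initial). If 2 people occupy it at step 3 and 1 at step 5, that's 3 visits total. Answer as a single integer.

Answer: 1

Derivation:
Step 0: p0@(0,5) p1@(1,3) p2@(5,5) p3@(2,3) -> at (5,5): 1 [p2], cum=1
Step 1: p0@(1,5) p1@(2,3) p2@ESC p3@(3,3) -> at (5,5): 0 [-], cum=1
Step 2: p0@(2,5) p1@(3,3) p2@ESC p3@(4,3) -> at (5,5): 0 [-], cum=1
Step 3: p0@(3,5) p1@(4,3) p2@ESC p3@ESC -> at (5,5): 0 [-], cum=1
Step 4: p0@ESC p1@ESC p2@ESC p3@ESC -> at (5,5): 0 [-], cum=1
Total visits = 1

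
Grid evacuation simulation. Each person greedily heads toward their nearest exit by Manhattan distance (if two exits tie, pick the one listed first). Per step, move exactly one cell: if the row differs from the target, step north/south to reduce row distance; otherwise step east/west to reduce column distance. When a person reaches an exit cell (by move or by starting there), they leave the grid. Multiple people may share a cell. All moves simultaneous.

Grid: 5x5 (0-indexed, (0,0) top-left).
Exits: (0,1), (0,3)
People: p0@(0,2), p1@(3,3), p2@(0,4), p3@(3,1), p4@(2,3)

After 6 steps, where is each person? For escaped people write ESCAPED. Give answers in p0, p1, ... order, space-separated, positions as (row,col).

Step 1: p0:(0,2)->(0,1)->EXIT | p1:(3,3)->(2,3) | p2:(0,4)->(0,3)->EXIT | p3:(3,1)->(2,1) | p4:(2,3)->(1,3)
Step 2: p0:escaped | p1:(2,3)->(1,3) | p2:escaped | p3:(2,1)->(1,1) | p4:(1,3)->(0,3)->EXIT
Step 3: p0:escaped | p1:(1,3)->(0,3)->EXIT | p2:escaped | p3:(1,1)->(0,1)->EXIT | p4:escaped

ESCAPED ESCAPED ESCAPED ESCAPED ESCAPED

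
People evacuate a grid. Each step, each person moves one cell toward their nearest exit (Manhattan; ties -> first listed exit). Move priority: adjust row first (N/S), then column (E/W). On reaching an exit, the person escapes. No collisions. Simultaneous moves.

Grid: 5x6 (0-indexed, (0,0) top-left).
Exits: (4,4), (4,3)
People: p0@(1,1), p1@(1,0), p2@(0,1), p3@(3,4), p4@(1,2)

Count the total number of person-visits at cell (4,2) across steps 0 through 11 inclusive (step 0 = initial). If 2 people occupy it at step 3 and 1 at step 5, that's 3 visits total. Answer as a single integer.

Answer: 4

Derivation:
Step 0: p0@(1,1) p1@(1,0) p2@(0,1) p3@(3,4) p4@(1,2) -> at (4,2): 0 [-], cum=0
Step 1: p0@(2,1) p1@(2,0) p2@(1,1) p3@ESC p4@(2,2) -> at (4,2): 0 [-], cum=0
Step 2: p0@(3,1) p1@(3,0) p2@(2,1) p3@ESC p4@(3,2) -> at (4,2): 0 [-], cum=0
Step 3: p0@(4,1) p1@(4,0) p2@(3,1) p3@ESC p4@(4,2) -> at (4,2): 1 [p4], cum=1
Step 4: p0@(4,2) p1@(4,1) p2@(4,1) p3@ESC p4@ESC -> at (4,2): 1 [p0], cum=2
Step 5: p0@ESC p1@(4,2) p2@(4,2) p3@ESC p4@ESC -> at (4,2): 2 [p1,p2], cum=4
Step 6: p0@ESC p1@ESC p2@ESC p3@ESC p4@ESC -> at (4,2): 0 [-], cum=4
Total visits = 4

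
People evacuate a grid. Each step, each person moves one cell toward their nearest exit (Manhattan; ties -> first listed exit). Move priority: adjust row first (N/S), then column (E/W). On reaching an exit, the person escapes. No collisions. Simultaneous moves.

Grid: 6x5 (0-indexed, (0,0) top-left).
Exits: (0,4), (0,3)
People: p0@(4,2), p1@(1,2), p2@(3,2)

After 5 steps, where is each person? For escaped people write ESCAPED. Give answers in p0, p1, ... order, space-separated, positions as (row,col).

Step 1: p0:(4,2)->(3,2) | p1:(1,2)->(0,2) | p2:(3,2)->(2,2)
Step 2: p0:(3,2)->(2,2) | p1:(0,2)->(0,3)->EXIT | p2:(2,2)->(1,2)
Step 3: p0:(2,2)->(1,2) | p1:escaped | p2:(1,2)->(0,2)
Step 4: p0:(1,2)->(0,2) | p1:escaped | p2:(0,2)->(0,3)->EXIT
Step 5: p0:(0,2)->(0,3)->EXIT | p1:escaped | p2:escaped

ESCAPED ESCAPED ESCAPED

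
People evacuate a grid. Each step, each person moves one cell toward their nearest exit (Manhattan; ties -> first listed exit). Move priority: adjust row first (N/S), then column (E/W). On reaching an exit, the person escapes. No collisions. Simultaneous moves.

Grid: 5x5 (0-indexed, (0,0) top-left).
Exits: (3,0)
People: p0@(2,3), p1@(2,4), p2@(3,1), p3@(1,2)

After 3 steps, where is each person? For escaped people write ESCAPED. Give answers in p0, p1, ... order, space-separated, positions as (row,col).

Step 1: p0:(2,3)->(3,3) | p1:(2,4)->(3,4) | p2:(3,1)->(3,0)->EXIT | p3:(1,2)->(2,2)
Step 2: p0:(3,3)->(3,2) | p1:(3,4)->(3,3) | p2:escaped | p3:(2,2)->(3,2)
Step 3: p0:(3,2)->(3,1) | p1:(3,3)->(3,2) | p2:escaped | p3:(3,2)->(3,1)

(3,1) (3,2) ESCAPED (3,1)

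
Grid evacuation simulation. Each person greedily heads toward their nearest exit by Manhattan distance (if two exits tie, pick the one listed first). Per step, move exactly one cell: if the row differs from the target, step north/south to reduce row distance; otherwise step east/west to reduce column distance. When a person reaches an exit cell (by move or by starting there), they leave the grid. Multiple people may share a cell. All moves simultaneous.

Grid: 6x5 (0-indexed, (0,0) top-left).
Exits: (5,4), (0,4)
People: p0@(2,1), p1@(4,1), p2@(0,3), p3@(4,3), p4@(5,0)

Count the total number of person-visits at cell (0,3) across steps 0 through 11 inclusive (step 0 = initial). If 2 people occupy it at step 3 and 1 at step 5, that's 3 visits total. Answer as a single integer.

Answer: 2

Derivation:
Step 0: p0@(2,1) p1@(4,1) p2@(0,3) p3@(4,3) p4@(5,0) -> at (0,3): 1 [p2], cum=1
Step 1: p0@(1,1) p1@(5,1) p2@ESC p3@(5,3) p4@(5,1) -> at (0,3): 0 [-], cum=1
Step 2: p0@(0,1) p1@(5,2) p2@ESC p3@ESC p4@(5,2) -> at (0,3): 0 [-], cum=1
Step 3: p0@(0,2) p1@(5,3) p2@ESC p3@ESC p4@(5,3) -> at (0,3): 0 [-], cum=1
Step 4: p0@(0,3) p1@ESC p2@ESC p3@ESC p4@ESC -> at (0,3): 1 [p0], cum=2
Step 5: p0@ESC p1@ESC p2@ESC p3@ESC p4@ESC -> at (0,3): 0 [-], cum=2
Total visits = 2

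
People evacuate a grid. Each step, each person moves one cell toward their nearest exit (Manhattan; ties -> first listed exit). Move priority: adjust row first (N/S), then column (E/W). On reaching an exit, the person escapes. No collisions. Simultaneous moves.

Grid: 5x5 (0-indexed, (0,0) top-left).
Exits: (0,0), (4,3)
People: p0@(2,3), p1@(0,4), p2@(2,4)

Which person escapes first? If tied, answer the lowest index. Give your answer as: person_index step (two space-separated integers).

Step 1: p0:(2,3)->(3,3) | p1:(0,4)->(0,3) | p2:(2,4)->(3,4)
Step 2: p0:(3,3)->(4,3)->EXIT | p1:(0,3)->(0,2) | p2:(3,4)->(4,4)
Step 3: p0:escaped | p1:(0,2)->(0,1) | p2:(4,4)->(4,3)->EXIT
Step 4: p0:escaped | p1:(0,1)->(0,0)->EXIT | p2:escaped
Exit steps: [2, 4, 3]
First to escape: p0 at step 2

Answer: 0 2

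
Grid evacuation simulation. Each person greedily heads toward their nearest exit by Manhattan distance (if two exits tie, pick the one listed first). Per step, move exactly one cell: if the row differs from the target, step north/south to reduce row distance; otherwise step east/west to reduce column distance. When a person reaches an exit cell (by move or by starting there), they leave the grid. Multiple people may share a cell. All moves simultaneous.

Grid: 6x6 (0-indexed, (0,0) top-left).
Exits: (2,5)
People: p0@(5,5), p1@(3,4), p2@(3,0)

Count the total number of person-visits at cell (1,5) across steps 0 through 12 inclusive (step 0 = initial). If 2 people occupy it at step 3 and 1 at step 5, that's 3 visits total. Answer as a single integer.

Step 0: p0@(5,5) p1@(3,4) p2@(3,0) -> at (1,5): 0 [-], cum=0
Step 1: p0@(4,5) p1@(2,4) p2@(2,0) -> at (1,5): 0 [-], cum=0
Step 2: p0@(3,5) p1@ESC p2@(2,1) -> at (1,5): 0 [-], cum=0
Step 3: p0@ESC p1@ESC p2@(2,2) -> at (1,5): 0 [-], cum=0
Step 4: p0@ESC p1@ESC p2@(2,3) -> at (1,5): 0 [-], cum=0
Step 5: p0@ESC p1@ESC p2@(2,4) -> at (1,5): 0 [-], cum=0
Step 6: p0@ESC p1@ESC p2@ESC -> at (1,5): 0 [-], cum=0
Total visits = 0

Answer: 0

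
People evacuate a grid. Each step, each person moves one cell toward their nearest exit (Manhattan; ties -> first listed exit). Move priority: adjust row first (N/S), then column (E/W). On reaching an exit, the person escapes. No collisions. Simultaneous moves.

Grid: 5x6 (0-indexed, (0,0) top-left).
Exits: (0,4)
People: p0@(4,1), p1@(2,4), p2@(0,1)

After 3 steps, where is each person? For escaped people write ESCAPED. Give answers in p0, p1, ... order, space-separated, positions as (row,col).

Step 1: p0:(4,1)->(3,1) | p1:(2,4)->(1,4) | p2:(0,1)->(0,2)
Step 2: p0:(3,1)->(2,1) | p1:(1,4)->(0,4)->EXIT | p2:(0,2)->(0,3)
Step 3: p0:(2,1)->(1,1) | p1:escaped | p2:(0,3)->(0,4)->EXIT

(1,1) ESCAPED ESCAPED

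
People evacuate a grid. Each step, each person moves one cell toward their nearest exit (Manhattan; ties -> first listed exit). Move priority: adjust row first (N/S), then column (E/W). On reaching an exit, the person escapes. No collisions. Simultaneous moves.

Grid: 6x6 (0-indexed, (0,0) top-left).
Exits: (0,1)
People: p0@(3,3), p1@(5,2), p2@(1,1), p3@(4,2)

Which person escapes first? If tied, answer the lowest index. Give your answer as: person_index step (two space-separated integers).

Step 1: p0:(3,3)->(2,3) | p1:(5,2)->(4,2) | p2:(1,1)->(0,1)->EXIT | p3:(4,2)->(3,2)
Step 2: p0:(2,3)->(1,3) | p1:(4,2)->(3,2) | p2:escaped | p3:(3,2)->(2,2)
Step 3: p0:(1,3)->(0,3) | p1:(3,2)->(2,2) | p2:escaped | p3:(2,2)->(1,2)
Step 4: p0:(0,3)->(0,2) | p1:(2,2)->(1,2) | p2:escaped | p3:(1,2)->(0,2)
Step 5: p0:(0,2)->(0,1)->EXIT | p1:(1,2)->(0,2) | p2:escaped | p3:(0,2)->(0,1)->EXIT
Step 6: p0:escaped | p1:(0,2)->(0,1)->EXIT | p2:escaped | p3:escaped
Exit steps: [5, 6, 1, 5]
First to escape: p2 at step 1

Answer: 2 1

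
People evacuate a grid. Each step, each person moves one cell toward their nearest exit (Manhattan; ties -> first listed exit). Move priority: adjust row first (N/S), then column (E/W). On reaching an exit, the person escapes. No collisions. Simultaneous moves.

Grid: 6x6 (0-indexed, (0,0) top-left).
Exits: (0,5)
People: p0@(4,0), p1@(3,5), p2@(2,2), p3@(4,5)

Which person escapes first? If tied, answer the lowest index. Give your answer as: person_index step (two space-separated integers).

Answer: 1 3

Derivation:
Step 1: p0:(4,0)->(3,0) | p1:(3,5)->(2,5) | p2:(2,2)->(1,2) | p3:(4,5)->(3,5)
Step 2: p0:(3,0)->(2,0) | p1:(2,5)->(1,5) | p2:(1,2)->(0,2) | p3:(3,5)->(2,5)
Step 3: p0:(2,0)->(1,0) | p1:(1,5)->(0,5)->EXIT | p2:(0,2)->(0,3) | p3:(2,5)->(1,5)
Step 4: p0:(1,0)->(0,0) | p1:escaped | p2:(0,3)->(0,4) | p3:(1,5)->(0,5)->EXIT
Step 5: p0:(0,0)->(0,1) | p1:escaped | p2:(0,4)->(0,5)->EXIT | p3:escaped
Step 6: p0:(0,1)->(0,2) | p1:escaped | p2:escaped | p3:escaped
Step 7: p0:(0,2)->(0,3) | p1:escaped | p2:escaped | p3:escaped
Step 8: p0:(0,3)->(0,4) | p1:escaped | p2:escaped | p3:escaped
Step 9: p0:(0,4)->(0,5)->EXIT | p1:escaped | p2:escaped | p3:escaped
Exit steps: [9, 3, 5, 4]
First to escape: p1 at step 3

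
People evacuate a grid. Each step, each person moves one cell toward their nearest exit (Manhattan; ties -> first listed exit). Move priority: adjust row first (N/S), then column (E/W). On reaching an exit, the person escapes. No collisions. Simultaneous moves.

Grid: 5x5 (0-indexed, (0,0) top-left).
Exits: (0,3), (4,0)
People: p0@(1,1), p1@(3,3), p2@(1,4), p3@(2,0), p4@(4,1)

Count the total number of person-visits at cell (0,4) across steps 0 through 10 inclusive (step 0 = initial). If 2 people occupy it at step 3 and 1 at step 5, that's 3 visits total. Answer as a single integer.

Step 0: p0@(1,1) p1@(3,3) p2@(1,4) p3@(2,0) p4@(4,1) -> at (0,4): 0 [-], cum=0
Step 1: p0@(0,1) p1@(2,3) p2@(0,4) p3@(3,0) p4@ESC -> at (0,4): 1 [p2], cum=1
Step 2: p0@(0,2) p1@(1,3) p2@ESC p3@ESC p4@ESC -> at (0,4): 0 [-], cum=1
Step 3: p0@ESC p1@ESC p2@ESC p3@ESC p4@ESC -> at (0,4): 0 [-], cum=1
Total visits = 1

Answer: 1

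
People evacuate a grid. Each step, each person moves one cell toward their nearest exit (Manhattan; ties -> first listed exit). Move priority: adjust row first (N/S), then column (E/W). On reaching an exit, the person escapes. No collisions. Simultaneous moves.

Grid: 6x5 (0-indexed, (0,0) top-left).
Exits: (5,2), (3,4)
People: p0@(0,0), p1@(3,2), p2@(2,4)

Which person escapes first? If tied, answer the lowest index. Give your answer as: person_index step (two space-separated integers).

Answer: 2 1

Derivation:
Step 1: p0:(0,0)->(1,0) | p1:(3,2)->(4,2) | p2:(2,4)->(3,4)->EXIT
Step 2: p0:(1,0)->(2,0) | p1:(4,2)->(5,2)->EXIT | p2:escaped
Step 3: p0:(2,0)->(3,0) | p1:escaped | p2:escaped
Step 4: p0:(3,0)->(4,0) | p1:escaped | p2:escaped
Step 5: p0:(4,0)->(5,0) | p1:escaped | p2:escaped
Step 6: p0:(5,0)->(5,1) | p1:escaped | p2:escaped
Step 7: p0:(5,1)->(5,2)->EXIT | p1:escaped | p2:escaped
Exit steps: [7, 2, 1]
First to escape: p2 at step 1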